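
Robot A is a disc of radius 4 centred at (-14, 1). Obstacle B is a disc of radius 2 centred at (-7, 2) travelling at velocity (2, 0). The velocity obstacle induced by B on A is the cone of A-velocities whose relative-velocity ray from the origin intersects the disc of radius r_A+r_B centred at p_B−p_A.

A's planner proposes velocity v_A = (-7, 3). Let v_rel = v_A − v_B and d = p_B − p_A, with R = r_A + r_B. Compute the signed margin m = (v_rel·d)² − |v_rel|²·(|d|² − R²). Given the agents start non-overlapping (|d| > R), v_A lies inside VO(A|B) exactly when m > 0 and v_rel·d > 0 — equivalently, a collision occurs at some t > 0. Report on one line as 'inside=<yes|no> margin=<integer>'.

d = (7, 1),  |d|² = 50;  R = 4+2 = 6,  c = 50−6² = 14
v_rel = (-9, 3),  |v_rel|² = 90;  v_rel·d = (-9)·(7) + (3)·(1) = -60
90·t² + 120·t + 14 = 0  ⇒  m = (-60)² − 90·14 = 2340
m = 2340 > 0,  v_rel·d = -60 < 0  ⇒  outside

inside=no margin=2340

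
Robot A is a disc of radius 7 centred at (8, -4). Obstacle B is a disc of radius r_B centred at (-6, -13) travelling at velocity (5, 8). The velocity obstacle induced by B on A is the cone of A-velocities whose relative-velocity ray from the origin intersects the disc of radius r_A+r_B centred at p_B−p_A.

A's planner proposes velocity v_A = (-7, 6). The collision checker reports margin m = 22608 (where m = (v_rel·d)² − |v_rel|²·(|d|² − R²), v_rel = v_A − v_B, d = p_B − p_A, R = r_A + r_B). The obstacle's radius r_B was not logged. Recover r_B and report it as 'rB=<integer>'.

m = 22608
d = (-14, -9);  v_rel = (-12, -2),  |v_rel|² = 148
v_rel×d = (-12)·(-9) − (-2)·(-14) = 80
since m = R²·148 − 80²:  R² = (6400 + 22608) / 148 = 196
R = √196 = 14  ⇒  r_B = 14 − 7 = 7

rB=7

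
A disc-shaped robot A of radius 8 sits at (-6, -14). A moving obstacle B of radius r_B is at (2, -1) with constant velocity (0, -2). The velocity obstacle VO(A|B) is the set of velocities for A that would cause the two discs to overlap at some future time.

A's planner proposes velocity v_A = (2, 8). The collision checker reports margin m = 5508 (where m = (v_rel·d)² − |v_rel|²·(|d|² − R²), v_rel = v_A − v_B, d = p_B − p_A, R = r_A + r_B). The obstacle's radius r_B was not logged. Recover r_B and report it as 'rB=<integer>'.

m = 5508
d = (8, 13);  v_rel = (2, 10),  |v_rel|² = 104
v_rel×d = (2)·(13) − (10)·(8) = -54
since m = R²·104 − (-54)²:  R² = (2916 + 5508) / 104 = 81
R = √81 = 9  ⇒  r_B = 9 − 8 = 1

rB=1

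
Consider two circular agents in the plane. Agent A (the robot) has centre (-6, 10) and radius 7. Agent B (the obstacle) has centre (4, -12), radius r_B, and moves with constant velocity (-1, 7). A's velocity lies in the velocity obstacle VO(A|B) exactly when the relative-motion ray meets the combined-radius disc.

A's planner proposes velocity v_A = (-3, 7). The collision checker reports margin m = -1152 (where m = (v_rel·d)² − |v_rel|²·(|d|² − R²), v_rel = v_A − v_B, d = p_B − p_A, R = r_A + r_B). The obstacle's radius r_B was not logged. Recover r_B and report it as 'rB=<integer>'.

m = -1152
d = (10, -22);  v_rel = (-2, 0),  |v_rel|² = 4
v_rel×d = (-2)·(-22) − (0)·(10) = 44
since m = R²·4 − 44²:  R² = (1936 + -1152) / 4 = 196
R = √196 = 14  ⇒  r_B = 14 − 7 = 7

rB=7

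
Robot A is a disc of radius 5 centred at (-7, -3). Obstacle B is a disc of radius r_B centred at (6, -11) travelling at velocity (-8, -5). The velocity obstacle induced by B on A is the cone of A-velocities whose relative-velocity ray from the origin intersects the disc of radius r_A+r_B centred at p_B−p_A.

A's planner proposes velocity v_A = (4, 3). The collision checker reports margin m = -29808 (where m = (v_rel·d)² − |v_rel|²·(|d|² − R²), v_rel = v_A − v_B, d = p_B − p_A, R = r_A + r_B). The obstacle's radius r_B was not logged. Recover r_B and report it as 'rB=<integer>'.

m = -29808
d = (13, -8);  v_rel = (12, 8),  |v_rel|² = 208
v_rel×d = (12)·(-8) − (8)·(13) = -200
since m = R²·208 − (-200)²:  R² = (40000 + -29808) / 208 = 49
R = √49 = 7  ⇒  r_B = 7 − 5 = 2

rB=2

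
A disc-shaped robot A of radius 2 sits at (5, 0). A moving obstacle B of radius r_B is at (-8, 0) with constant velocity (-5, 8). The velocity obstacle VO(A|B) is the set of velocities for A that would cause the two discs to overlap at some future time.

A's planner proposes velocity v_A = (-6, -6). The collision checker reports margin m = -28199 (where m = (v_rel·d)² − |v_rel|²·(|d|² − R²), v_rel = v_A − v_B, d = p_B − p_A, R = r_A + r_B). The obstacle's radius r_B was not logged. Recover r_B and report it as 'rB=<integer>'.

m = -28199
d = (-13, 0);  v_rel = (-1, -14),  |v_rel|² = 197
v_rel×d = (-1)·(0) − (-14)·(-13) = -182
since m = R²·197 − (-182)²:  R² = (33124 + -28199) / 197 = 25
R = √25 = 5  ⇒  r_B = 5 − 2 = 3

rB=3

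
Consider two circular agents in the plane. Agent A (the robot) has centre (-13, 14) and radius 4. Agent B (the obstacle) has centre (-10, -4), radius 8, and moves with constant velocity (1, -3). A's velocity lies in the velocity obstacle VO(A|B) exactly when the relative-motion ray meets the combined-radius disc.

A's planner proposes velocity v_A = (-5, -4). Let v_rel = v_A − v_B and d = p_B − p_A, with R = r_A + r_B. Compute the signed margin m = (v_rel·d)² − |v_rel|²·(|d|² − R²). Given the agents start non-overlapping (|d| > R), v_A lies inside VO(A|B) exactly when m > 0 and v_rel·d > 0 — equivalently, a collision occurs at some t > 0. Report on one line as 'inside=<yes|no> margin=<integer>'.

d = (3, -18),  |d|² = 333;  R = 4+8 = 12,  c = 333−12² = 189
v_rel = (-6, -1),  |v_rel|² = 37;  v_rel·d = (-6)·(3) + (-1)·(-18) = 0
37·t² − 0·t + 189 = 0  ⇒  m = 0² − 37·189 = -6993
m = -6993 < 0,  v_rel·d = 0 = 0  ⇒  outside

inside=no margin=-6993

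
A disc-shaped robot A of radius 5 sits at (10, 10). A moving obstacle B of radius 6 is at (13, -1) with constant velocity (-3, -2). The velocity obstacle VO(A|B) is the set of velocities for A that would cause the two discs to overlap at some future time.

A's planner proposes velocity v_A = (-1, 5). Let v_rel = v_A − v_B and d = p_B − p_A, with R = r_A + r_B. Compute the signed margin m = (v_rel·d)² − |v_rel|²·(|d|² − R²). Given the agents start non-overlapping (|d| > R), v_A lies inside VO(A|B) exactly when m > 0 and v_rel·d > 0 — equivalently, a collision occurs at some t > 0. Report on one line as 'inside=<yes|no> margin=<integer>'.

d = (3, -11),  |d|² = 130;  R = 5+6 = 11,  c = 130−11² = 9
v_rel = (2, 7),  |v_rel|² = 53;  v_rel·d = (2)·(3) + (7)·(-11) = -71
53·t² + 142·t + 9 = 0  ⇒  m = (-71)² − 53·9 = 4564
m = 4564 > 0,  v_rel·d = -71 < 0  ⇒  outside

inside=no margin=4564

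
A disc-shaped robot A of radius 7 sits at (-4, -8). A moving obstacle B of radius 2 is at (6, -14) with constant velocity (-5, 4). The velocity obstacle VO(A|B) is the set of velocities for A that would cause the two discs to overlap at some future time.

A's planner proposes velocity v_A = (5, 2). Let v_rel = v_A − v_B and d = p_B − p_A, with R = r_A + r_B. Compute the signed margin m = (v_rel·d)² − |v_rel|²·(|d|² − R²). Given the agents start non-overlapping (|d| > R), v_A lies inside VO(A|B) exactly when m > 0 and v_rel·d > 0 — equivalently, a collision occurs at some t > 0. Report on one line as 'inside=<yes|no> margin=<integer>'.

d = (10, -6),  |d|² = 136;  R = 7+2 = 9,  c = 136−9² = 55
v_rel = (10, -2),  |v_rel|² = 104;  v_rel·d = (10)·(10) + (-2)·(-6) = 112
104·t² − 224·t + 55 = 0  ⇒  m = 112² − 104·55 = 6824
m = 6824 > 0,  v_rel·d = 112 > 0  ⇒  inside

inside=yes margin=6824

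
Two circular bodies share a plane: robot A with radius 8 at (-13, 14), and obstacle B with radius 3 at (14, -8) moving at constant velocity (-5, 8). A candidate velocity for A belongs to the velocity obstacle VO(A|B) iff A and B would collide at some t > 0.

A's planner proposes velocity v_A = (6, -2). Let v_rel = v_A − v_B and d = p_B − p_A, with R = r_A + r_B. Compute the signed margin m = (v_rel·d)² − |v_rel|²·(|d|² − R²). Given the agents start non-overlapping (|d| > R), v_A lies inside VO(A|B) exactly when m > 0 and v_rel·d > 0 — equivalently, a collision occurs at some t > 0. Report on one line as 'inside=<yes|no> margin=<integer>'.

d = (27, -22),  |d|² = 1213;  R = 8+3 = 11,  c = 1213−11² = 1092
v_rel = (11, -10),  |v_rel|² = 221;  v_rel·d = (11)·(27) + (-10)·(-22) = 517
221·t² − 1034·t + 1092 = 0  ⇒  m = 517² − 221·1092 = 25957
m = 25957 > 0,  v_rel·d = 517 > 0  ⇒  inside

inside=yes margin=25957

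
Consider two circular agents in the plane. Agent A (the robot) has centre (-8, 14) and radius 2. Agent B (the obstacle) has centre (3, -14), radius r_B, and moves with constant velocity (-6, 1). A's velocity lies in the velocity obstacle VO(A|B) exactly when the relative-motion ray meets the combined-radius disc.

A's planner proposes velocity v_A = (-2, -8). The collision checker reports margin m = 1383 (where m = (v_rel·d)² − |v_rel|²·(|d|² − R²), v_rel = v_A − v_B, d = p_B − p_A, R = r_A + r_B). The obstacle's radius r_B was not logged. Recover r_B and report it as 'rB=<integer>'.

m = 1383
d = (11, -28);  v_rel = (4, -9),  |v_rel|² = 97
v_rel×d = (4)·(-28) − (-9)·(11) = -13
since m = R²·97 − (-13)²:  R² = (169 + 1383) / 97 = 16
R = √16 = 4  ⇒  r_B = 4 − 2 = 2

rB=2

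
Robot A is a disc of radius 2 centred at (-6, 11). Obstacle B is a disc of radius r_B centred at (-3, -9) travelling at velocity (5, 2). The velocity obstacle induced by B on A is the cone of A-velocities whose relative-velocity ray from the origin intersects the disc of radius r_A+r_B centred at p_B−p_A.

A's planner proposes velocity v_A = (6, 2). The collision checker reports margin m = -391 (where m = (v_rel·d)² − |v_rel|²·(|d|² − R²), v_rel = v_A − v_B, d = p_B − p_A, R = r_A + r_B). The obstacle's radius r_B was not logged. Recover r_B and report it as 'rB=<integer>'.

m = -391
d = (3, -20);  v_rel = (1, 0),  |v_rel|² = 1
v_rel×d = (1)·(-20) − (0)·(3) = -20
since m = R²·1 − (-20)²:  R² = (400 + -391) / 1 = 9
R = √9 = 3  ⇒  r_B = 3 − 2 = 1

rB=1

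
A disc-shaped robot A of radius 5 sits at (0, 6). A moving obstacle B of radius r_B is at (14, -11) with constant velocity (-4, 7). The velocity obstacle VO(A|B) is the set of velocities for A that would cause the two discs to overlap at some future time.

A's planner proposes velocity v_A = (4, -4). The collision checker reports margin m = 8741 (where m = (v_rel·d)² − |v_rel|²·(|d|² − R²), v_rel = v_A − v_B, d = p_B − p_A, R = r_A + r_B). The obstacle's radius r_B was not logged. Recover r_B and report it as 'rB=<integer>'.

m = 8741
d = (14, -17);  v_rel = (8, -11),  |v_rel|² = 185
v_rel×d = (8)·(-17) − (-11)·(14) = 18
since m = R²·185 − 18²:  R² = (324 + 8741) / 185 = 49
R = √49 = 7  ⇒  r_B = 7 − 5 = 2

rB=2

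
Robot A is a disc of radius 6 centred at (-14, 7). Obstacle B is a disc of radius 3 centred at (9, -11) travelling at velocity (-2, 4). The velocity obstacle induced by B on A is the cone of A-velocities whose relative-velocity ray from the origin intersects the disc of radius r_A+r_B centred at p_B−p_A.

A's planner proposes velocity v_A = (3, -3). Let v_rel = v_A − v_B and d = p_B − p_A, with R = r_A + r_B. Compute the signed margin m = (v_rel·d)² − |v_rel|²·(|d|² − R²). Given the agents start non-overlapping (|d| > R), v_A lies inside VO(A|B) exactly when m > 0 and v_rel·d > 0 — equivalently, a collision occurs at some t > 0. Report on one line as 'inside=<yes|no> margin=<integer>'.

d = (23, -18),  |d|² = 853;  R = 6+3 = 9,  c = 853−9² = 772
v_rel = (5, -7),  |v_rel|² = 74;  v_rel·d = (5)·(23) + (-7)·(-18) = 241
74·t² − 482·t + 772 = 0  ⇒  m = 241² − 74·772 = 953
m = 953 > 0,  v_rel·d = 241 > 0  ⇒  inside

inside=yes margin=953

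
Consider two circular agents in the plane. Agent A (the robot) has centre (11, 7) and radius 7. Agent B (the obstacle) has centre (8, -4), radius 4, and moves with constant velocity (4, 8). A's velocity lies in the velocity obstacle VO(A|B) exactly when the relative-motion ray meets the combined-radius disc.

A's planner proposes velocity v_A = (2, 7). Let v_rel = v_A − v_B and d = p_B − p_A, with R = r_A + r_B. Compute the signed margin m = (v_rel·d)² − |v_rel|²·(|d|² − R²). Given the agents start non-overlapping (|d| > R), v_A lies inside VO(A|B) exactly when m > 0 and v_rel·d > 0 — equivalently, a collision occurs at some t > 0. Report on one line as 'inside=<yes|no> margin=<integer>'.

d = (-3, -11),  |d|² = 130;  R = 7+4 = 11,  c = 130−11² = 9
v_rel = (-2, -1),  |v_rel|² = 5;  v_rel·d = (-2)·(-3) + (-1)·(-11) = 17
5·t² − 34·t + 9 = 0  ⇒  m = 17² − 5·9 = 244
m = 244 > 0,  v_rel·d = 17 > 0  ⇒  inside

inside=yes margin=244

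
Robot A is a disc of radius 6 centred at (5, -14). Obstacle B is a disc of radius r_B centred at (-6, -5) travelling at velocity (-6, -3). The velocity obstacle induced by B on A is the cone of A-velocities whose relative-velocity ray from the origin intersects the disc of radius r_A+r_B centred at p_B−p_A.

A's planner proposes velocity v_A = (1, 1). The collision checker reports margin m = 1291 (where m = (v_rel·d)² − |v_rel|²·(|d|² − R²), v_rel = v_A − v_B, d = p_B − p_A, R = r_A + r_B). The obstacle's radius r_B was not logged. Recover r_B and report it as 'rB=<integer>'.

m = 1291
d = (-11, 9);  v_rel = (7, 4),  |v_rel|² = 65
v_rel×d = (7)·(9) − (4)·(-11) = 107
since m = R²·65 − 107²:  R² = (11449 + 1291) / 65 = 196
R = √196 = 14  ⇒  r_B = 14 − 6 = 8

rB=8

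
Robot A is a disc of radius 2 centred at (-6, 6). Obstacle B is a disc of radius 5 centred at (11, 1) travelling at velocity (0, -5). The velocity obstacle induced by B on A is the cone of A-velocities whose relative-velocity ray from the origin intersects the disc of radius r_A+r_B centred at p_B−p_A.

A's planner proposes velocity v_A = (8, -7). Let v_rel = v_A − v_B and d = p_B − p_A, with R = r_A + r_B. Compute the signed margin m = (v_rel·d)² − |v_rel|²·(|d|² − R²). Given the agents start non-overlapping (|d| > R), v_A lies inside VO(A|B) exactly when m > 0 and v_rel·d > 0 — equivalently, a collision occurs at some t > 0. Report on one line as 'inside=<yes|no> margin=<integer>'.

d = (17, -5),  |d|² = 314;  R = 2+5 = 7,  c = 314−7² = 265
v_rel = (8, -2),  |v_rel|² = 68;  v_rel·d = (8)·(17) + (-2)·(-5) = 146
68·t² − 292·t + 265 = 0  ⇒  m = 146² − 68·265 = 3296
m = 3296 > 0,  v_rel·d = 146 > 0  ⇒  inside

inside=yes margin=3296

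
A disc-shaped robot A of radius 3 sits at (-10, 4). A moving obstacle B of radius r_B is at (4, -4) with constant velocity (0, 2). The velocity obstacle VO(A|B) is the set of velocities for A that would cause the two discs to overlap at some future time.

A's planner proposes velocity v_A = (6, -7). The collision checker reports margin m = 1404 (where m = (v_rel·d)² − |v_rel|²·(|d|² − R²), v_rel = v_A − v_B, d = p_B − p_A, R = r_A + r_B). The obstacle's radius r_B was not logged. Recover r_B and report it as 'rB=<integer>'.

m = 1404
d = (14, -8);  v_rel = (6, -9),  |v_rel|² = 117
v_rel×d = (6)·(-8) − (-9)·(14) = 78
since m = R²·117 − 78²:  R² = (6084 + 1404) / 117 = 64
R = √64 = 8  ⇒  r_B = 8 − 3 = 5

rB=5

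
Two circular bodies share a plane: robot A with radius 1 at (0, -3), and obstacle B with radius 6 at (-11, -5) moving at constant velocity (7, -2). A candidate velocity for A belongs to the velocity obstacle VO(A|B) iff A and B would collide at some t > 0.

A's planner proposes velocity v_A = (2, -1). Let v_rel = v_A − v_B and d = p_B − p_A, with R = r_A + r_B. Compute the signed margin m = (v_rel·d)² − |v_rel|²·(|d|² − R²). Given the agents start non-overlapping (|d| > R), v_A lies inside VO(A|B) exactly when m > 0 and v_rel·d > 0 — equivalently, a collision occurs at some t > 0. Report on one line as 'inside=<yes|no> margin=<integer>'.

d = (-11, -2),  |d|² = 125;  R = 1+6 = 7,  c = 125−7² = 76
v_rel = (-5, 1),  |v_rel|² = 26;  v_rel·d = (-5)·(-11) + (1)·(-2) = 53
26·t² − 106·t + 76 = 0  ⇒  m = 53² − 26·76 = 833
m = 833 > 0,  v_rel·d = 53 > 0  ⇒  inside

inside=yes margin=833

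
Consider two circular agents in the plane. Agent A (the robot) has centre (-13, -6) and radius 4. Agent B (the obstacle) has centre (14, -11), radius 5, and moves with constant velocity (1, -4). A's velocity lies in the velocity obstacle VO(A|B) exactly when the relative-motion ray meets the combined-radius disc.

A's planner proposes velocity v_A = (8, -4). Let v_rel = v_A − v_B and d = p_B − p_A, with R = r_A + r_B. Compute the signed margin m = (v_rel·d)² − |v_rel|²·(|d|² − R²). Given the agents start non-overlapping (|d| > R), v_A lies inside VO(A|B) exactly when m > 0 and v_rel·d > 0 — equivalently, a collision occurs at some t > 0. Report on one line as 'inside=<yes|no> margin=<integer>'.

d = (27, -5),  |d|² = 754;  R = 4+5 = 9,  c = 754−9² = 673
v_rel = (7, 0),  |v_rel|² = 49;  v_rel·d = (7)·(27) + (0)·(-5) = 189
49·t² − 378·t + 673 = 0  ⇒  m = 189² − 49·673 = 2744
m = 2744 > 0,  v_rel·d = 189 > 0  ⇒  inside

inside=yes margin=2744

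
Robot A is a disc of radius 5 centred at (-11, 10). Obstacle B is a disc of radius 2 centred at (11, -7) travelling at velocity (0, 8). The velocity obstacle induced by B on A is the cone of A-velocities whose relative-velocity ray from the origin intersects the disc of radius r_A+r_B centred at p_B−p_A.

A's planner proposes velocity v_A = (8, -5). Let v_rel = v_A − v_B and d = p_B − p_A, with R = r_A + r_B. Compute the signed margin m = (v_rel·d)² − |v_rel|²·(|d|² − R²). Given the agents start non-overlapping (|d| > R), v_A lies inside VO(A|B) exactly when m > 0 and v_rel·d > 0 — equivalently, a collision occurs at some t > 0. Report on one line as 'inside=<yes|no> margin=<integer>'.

d = (22, -17),  |d|² = 773;  R = 5+2 = 7,  c = 773−7² = 724
v_rel = (8, -13),  |v_rel|² = 233;  v_rel·d = (8)·(22) + (-13)·(-17) = 397
233·t² − 794·t + 724 = 0  ⇒  m = 397² − 233·724 = -11083
m = -11083 < 0,  v_rel·d = 397 > 0  ⇒  outside

inside=no margin=-11083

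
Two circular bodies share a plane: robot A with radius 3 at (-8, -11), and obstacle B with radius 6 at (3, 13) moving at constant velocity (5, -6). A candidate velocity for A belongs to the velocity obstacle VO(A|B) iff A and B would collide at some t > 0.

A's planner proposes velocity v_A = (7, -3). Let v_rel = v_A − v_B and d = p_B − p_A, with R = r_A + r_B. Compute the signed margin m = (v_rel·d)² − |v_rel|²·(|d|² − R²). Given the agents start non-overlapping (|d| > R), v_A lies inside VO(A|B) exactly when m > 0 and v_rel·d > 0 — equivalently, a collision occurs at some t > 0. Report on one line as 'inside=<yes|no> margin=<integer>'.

d = (11, 24),  |d|² = 697;  R = 3+6 = 9,  c = 697−9² = 616
v_rel = (2, 3),  |v_rel|² = 13;  v_rel·d = (2)·(11) + (3)·(24) = 94
13·t² − 188·t + 616 = 0  ⇒  m = 94² − 13·616 = 828
m = 828 > 0,  v_rel·d = 94 > 0  ⇒  inside

inside=yes margin=828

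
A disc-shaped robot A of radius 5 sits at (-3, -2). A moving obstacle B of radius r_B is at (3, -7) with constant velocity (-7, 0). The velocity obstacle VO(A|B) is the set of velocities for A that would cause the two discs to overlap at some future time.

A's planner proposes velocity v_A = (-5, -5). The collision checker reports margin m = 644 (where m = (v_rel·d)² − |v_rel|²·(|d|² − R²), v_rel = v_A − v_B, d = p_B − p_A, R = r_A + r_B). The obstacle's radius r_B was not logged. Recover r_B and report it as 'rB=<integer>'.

m = 644
d = (6, -5);  v_rel = (2, -5),  |v_rel|² = 29
v_rel×d = (2)·(-5) − (-5)·(6) = 20
since m = R²·29 − 20²:  R² = (400 + 644) / 29 = 36
R = √36 = 6  ⇒  r_B = 6 − 5 = 1

rB=1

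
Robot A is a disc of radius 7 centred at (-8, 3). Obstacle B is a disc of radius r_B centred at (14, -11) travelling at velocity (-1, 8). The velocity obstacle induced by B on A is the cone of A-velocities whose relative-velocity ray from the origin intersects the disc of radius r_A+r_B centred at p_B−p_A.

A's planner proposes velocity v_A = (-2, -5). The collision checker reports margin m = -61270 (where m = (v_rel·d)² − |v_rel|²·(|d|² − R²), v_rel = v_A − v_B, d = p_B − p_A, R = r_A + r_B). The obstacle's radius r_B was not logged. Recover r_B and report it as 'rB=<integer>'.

m = -61270
d = (22, -14);  v_rel = (-1, -13),  |v_rel|² = 170
v_rel×d = (-1)·(-14) − (-13)·(22) = 300
since m = R²·170 − 300²:  R² = (90000 + -61270) / 170 = 169
R = √169 = 13  ⇒  r_B = 13 − 7 = 6

rB=6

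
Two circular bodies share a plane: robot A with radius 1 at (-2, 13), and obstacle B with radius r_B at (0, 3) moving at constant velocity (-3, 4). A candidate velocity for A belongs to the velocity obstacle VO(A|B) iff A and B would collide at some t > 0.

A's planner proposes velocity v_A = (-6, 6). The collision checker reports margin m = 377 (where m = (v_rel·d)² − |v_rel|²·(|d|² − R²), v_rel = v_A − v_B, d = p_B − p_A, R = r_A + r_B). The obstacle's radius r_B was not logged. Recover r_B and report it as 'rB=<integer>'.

m = 377
d = (2, -10);  v_rel = (-3, 2),  |v_rel|² = 13
v_rel×d = (-3)·(-10) − (2)·(2) = 26
since m = R²·13 − 26²:  R² = (676 + 377) / 13 = 81
R = √81 = 9  ⇒  r_B = 9 − 1 = 8

rB=8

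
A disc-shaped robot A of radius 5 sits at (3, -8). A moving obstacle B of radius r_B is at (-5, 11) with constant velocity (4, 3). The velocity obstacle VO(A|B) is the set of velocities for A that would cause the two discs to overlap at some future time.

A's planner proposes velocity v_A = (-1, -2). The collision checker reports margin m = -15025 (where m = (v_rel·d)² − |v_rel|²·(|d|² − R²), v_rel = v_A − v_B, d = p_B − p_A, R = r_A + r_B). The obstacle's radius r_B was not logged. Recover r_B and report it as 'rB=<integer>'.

m = -15025
d = (-8, 19);  v_rel = (-5, -5),  |v_rel|² = 50
v_rel×d = (-5)·(19) − (-5)·(-8) = -135
since m = R²·50 − (-135)²:  R² = (18225 + -15025) / 50 = 64
R = √64 = 8  ⇒  r_B = 8 − 5 = 3

rB=3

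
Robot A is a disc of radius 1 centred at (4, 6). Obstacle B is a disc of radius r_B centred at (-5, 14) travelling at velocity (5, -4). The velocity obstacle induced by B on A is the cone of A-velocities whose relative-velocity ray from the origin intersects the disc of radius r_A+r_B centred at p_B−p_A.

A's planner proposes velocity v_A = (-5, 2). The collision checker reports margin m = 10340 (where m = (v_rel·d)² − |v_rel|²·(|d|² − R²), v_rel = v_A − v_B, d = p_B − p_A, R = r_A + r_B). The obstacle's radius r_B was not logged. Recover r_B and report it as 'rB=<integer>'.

m = 10340
d = (-9, 8);  v_rel = (-10, 6),  |v_rel|² = 136
v_rel×d = (-10)·(8) − (6)·(-9) = -26
since m = R²·136 − (-26)²:  R² = (676 + 10340) / 136 = 81
R = √81 = 9  ⇒  r_B = 9 − 1 = 8

rB=8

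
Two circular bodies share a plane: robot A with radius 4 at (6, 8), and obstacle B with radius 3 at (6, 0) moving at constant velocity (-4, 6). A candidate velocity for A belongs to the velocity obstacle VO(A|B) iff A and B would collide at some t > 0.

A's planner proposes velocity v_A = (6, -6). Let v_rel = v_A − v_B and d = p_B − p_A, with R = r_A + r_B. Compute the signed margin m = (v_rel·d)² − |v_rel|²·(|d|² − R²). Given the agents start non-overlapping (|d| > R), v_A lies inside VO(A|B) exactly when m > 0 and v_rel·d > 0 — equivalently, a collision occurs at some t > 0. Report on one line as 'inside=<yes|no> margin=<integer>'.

d = (0, -8),  |d|² = 64;  R = 4+3 = 7,  c = 64−7² = 15
v_rel = (10, -12),  |v_rel|² = 244;  v_rel·d = (10)·(0) + (-12)·(-8) = 96
244·t² − 192·t + 15 = 0  ⇒  m = 96² − 244·15 = 5556
m = 5556 > 0,  v_rel·d = 96 > 0  ⇒  inside

inside=yes margin=5556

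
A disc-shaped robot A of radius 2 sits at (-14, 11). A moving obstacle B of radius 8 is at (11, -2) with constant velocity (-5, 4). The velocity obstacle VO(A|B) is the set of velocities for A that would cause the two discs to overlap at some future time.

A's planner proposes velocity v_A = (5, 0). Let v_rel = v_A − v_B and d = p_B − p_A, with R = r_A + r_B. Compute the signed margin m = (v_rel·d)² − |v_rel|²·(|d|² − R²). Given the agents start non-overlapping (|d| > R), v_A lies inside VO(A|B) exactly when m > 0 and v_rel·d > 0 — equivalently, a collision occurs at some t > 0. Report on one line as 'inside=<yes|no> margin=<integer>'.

d = (25, -13),  |d|² = 794;  R = 2+8 = 10,  c = 794−10² = 694
v_rel = (10, -4),  |v_rel|² = 116;  v_rel·d = (10)·(25) + (-4)·(-13) = 302
116·t² − 604·t + 694 = 0  ⇒  m = 302² − 116·694 = 10700
m = 10700 > 0,  v_rel·d = 302 > 0  ⇒  inside

inside=yes margin=10700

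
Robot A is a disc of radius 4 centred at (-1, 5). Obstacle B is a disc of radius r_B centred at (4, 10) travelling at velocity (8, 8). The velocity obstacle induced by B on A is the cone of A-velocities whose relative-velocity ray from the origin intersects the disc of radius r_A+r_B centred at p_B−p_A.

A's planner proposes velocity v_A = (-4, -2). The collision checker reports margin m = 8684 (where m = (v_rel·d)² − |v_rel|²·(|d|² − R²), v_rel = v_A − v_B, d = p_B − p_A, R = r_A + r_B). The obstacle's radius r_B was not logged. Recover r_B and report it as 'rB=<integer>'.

m = 8684
d = (5, 5);  v_rel = (-12, -10),  |v_rel|² = 244
v_rel×d = (-12)·(5) − (-10)·(5) = -10
since m = R²·244 − (-10)²:  R² = (100 + 8684) / 244 = 36
R = √36 = 6  ⇒  r_B = 6 − 4 = 2

rB=2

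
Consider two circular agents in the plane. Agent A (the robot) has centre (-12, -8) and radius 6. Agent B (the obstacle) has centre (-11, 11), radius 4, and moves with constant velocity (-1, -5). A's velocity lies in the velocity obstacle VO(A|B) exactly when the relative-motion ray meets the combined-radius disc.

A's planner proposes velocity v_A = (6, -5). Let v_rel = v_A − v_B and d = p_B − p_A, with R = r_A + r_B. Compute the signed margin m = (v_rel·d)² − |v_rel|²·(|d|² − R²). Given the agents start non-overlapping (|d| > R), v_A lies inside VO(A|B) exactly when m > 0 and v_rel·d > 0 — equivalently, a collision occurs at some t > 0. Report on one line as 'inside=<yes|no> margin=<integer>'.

d = (1, 19),  |d|² = 362;  R = 6+4 = 10,  c = 362−10² = 262
v_rel = (7, 0),  |v_rel|² = 49;  v_rel·d = (7)·(1) + (0)·(19) = 7
49·t² − 14·t + 262 = 0  ⇒  m = 7² − 49·262 = -12789
m = -12789 < 0,  v_rel·d = 7 > 0  ⇒  outside

inside=no margin=-12789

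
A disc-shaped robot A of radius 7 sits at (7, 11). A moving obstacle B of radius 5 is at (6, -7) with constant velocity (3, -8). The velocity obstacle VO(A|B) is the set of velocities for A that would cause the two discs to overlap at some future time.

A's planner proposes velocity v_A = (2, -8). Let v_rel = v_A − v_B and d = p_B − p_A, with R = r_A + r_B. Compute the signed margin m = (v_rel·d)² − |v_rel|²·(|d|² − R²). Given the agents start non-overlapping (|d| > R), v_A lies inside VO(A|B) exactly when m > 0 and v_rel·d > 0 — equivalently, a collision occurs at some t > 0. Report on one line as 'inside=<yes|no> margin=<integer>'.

d = (-1, -18),  |d|² = 325;  R = 7+5 = 12,  c = 325−12² = 181
v_rel = (-1, 0),  |v_rel|² = 1;  v_rel·d = (-1)·(-1) + (0)·(-18) = 1
1·t² − 2·t + 181 = 0  ⇒  m = 1² − 1·181 = -180
m = -180 < 0,  v_rel·d = 1 > 0  ⇒  outside

inside=no margin=-180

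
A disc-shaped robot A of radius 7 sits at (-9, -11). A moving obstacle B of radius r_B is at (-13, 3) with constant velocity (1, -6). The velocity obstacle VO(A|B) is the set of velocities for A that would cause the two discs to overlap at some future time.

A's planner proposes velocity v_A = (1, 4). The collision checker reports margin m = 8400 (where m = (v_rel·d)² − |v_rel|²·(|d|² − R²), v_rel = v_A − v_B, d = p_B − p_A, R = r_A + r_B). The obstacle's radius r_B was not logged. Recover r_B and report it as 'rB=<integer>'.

m = 8400
d = (-4, 14);  v_rel = (0, 10),  |v_rel|² = 100
v_rel×d = (0)·(14) − (10)·(-4) = 40
since m = R²·100 − 40²:  R² = (1600 + 8400) / 100 = 100
R = √100 = 10  ⇒  r_B = 10 − 7 = 3

rB=3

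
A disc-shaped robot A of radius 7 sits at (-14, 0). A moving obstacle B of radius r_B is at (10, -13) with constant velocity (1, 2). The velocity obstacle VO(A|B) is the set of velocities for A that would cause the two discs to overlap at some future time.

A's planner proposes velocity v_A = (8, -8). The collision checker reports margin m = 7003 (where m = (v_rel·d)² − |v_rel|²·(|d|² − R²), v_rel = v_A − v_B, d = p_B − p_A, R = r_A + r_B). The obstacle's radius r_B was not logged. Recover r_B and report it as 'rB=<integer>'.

m = 7003
d = (24, -13);  v_rel = (7, -10),  |v_rel|² = 149
v_rel×d = (7)·(-13) − (-10)·(24) = 149
since m = R²·149 − 149²:  R² = (22201 + 7003) / 149 = 196
R = √196 = 14  ⇒  r_B = 14 − 7 = 7

rB=7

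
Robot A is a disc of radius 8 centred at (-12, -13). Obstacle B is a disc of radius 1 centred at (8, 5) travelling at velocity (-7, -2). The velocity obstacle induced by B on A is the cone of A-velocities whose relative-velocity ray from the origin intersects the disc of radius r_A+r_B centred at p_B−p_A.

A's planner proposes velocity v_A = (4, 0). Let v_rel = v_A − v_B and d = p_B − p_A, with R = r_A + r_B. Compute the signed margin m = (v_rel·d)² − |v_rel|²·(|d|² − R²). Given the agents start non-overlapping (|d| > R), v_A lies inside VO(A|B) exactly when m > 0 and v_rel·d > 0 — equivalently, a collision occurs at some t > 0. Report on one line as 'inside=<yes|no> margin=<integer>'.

d = (20, 18),  |d|² = 724;  R = 8+1 = 9,  c = 724−9² = 643
v_rel = (11, 2),  |v_rel|² = 125;  v_rel·d = (11)·(20) + (2)·(18) = 256
125·t² − 512·t + 643 = 0  ⇒  m = 256² − 125·643 = -14839
m = -14839 < 0,  v_rel·d = 256 > 0  ⇒  outside

inside=no margin=-14839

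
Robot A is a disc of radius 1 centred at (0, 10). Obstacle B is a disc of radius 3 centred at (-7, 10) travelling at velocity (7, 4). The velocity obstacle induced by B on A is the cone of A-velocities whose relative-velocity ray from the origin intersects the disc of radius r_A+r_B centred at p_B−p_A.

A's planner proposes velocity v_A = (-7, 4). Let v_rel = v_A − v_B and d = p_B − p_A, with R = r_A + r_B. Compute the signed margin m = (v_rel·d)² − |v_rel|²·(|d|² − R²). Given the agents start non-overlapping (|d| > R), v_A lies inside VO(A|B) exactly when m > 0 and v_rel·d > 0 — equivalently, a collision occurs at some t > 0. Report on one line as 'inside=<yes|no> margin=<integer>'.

d = (-7, 0),  |d|² = 49;  R = 1+3 = 4,  c = 49−4² = 33
v_rel = (-14, 0),  |v_rel|² = 196;  v_rel·d = (-14)·(-7) + (0)·(0) = 98
196·t² − 196·t + 33 = 0  ⇒  m = 98² − 196·33 = 3136
m = 3136 > 0,  v_rel·d = 98 > 0  ⇒  inside

inside=yes margin=3136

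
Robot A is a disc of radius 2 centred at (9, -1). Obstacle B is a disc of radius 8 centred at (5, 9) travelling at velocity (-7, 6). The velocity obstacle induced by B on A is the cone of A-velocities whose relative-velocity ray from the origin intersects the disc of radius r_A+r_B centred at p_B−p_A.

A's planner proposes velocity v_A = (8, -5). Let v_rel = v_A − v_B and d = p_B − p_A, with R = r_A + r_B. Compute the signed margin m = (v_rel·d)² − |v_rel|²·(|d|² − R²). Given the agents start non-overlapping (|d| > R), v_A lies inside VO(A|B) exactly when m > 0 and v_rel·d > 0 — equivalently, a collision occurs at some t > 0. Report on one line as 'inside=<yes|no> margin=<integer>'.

d = (-4, 10),  |d|² = 116;  R = 2+8 = 10,  c = 116−10² = 16
v_rel = (15, -11),  |v_rel|² = 346;  v_rel·d = (15)·(-4) + (-11)·(10) = -170
346·t² + 340·t + 16 = 0  ⇒  m = (-170)² − 346·16 = 23364
m = 23364 > 0,  v_rel·d = -170 < 0  ⇒  outside

inside=no margin=23364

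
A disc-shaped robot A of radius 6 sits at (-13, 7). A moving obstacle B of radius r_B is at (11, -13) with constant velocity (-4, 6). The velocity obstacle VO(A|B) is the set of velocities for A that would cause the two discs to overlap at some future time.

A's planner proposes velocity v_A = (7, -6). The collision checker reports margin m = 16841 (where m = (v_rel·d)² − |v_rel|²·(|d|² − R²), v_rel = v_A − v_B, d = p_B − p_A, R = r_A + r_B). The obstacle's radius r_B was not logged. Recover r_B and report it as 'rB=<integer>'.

m = 16841
d = (24, -20);  v_rel = (11, -12),  |v_rel|² = 265
v_rel×d = (11)·(-20) − (-12)·(24) = 68
since m = R²·265 − 68²:  R² = (4624 + 16841) / 265 = 81
R = √81 = 9  ⇒  r_B = 9 − 6 = 3

rB=3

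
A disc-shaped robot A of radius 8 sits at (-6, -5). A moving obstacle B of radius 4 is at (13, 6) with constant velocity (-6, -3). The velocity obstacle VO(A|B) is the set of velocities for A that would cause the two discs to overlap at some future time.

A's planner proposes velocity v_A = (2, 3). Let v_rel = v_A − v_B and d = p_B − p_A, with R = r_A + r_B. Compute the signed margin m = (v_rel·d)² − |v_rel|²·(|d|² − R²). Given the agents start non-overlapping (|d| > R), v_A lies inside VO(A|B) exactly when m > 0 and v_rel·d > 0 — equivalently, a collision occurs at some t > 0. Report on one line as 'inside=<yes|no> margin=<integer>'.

d = (19, 11),  |d|² = 482;  R = 8+4 = 12,  c = 482−12² = 338
v_rel = (8, 6),  |v_rel|² = 100;  v_rel·d = (8)·(19) + (6)·(11) = 218
100·t² − 436·t + 338 = 0  ⇒  m = 218² − 100·338 = 13724
m = 13724 > 0,  v_rel·d = 218 > 0  ⇒  inside

inside=yes margin=13724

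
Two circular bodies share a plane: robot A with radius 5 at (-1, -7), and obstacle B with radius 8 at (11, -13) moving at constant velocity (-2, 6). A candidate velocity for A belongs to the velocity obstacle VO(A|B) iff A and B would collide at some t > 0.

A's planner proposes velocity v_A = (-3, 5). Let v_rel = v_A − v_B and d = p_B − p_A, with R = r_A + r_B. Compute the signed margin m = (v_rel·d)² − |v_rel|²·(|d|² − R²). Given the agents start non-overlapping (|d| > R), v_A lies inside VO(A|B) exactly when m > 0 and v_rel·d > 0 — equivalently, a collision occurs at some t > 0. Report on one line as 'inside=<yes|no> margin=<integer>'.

d = (12, -6),  |d|² = 180;  R = 5+8 = 13,  c = 180−13² = 11
v_rel = (-1, -1),  |v_rel|² = 2;  v_rel·d = (-1)·(12) + (-1)·(-6) = -6
2·t² + 12·t + 11 = 0  ⇒  m = (-6)² − 2·11 = 14
m = 14 > 0,  v_rel·d = -6 < 0  ⇒  outside

inside=no margin=14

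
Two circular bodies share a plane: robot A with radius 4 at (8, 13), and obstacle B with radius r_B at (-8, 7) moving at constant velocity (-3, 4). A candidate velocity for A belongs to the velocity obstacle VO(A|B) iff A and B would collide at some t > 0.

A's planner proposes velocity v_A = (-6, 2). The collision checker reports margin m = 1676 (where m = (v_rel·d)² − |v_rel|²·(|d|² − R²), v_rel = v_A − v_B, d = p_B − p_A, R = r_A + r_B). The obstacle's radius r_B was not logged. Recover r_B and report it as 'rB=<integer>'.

m = 1676
d = (-16, -6);  v_rel = (-3, -2),  |v_rel|² = 13
v_rel×d = (-3)·(-6) − (-2)·(-16) = -14
since m = R²·13 − (-14)²:  R² = (196 + 1676) / 13 = 144
R = √144 = 12  ⇒  r_B = 12 − 4 = 8

rB=8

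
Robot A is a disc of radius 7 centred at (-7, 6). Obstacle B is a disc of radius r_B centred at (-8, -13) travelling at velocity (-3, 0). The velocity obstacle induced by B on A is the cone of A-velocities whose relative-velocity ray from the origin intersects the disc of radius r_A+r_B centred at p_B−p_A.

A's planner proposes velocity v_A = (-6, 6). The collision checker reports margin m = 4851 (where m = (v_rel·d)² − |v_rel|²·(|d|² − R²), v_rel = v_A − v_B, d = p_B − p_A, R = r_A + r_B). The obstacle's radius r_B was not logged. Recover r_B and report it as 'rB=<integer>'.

m = 4851
d = (-1, -19);  v_rel = (-3, 6),  |v_rel|² = 45
v_rel×d = (-3)·(-19) − (6)·(-1) = 63
since m = R²·45 − 63²:  R² = (3969 + 4851) / 45 = 196
R = √196 = 14  ⇒  r_B = 14 − 7 = 7

rB=7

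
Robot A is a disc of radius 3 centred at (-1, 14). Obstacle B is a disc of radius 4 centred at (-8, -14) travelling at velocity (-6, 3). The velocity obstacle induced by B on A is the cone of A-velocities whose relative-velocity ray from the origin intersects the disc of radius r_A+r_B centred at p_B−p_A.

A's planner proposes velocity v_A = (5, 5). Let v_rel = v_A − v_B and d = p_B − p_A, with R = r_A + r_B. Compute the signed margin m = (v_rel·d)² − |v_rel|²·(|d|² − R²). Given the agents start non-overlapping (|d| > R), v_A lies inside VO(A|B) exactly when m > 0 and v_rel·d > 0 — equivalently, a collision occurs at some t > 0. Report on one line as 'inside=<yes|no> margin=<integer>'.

d = (-7, -28),  |d|² = 833;  R = 3+4 = 7,  c = 833−7² = 784
v_rel = (11, 2),  |v_rel|² = 125;  v_rel·d = (11)·(-7) + (2)·(-28) = -133
125·t² + 266·t + 784 = 0  ⇒  m = (-133)² − 125·784 = -80311
m = -80311 < 0,  v_rel·d = -133 < 0  ⇒  outside

inside=no margin=-80311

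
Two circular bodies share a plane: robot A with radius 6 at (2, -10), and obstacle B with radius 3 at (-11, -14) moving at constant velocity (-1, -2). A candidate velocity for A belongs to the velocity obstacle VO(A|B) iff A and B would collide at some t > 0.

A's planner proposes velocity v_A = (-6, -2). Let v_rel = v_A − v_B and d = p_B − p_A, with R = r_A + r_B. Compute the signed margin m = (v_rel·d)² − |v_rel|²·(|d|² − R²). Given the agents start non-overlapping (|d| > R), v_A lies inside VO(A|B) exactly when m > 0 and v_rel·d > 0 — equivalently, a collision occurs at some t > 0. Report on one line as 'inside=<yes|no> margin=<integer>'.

d = (-13, -4),  |d|² = 185;  R = 6+3 = 9,  c = 185−9² = 104
v_rel = (-5, 0),  |v_rel|² = 25;  v_rel·d = (-5)·(-13) + (0)·(-4) = 65
25·t² − 130·t + 104 = 0  ⇒  m = 65² − 25·104 = 1625
m = 1625 > 0,  v_rel·d = 65 > 0  ⇒  inside

inside=yes margin=1625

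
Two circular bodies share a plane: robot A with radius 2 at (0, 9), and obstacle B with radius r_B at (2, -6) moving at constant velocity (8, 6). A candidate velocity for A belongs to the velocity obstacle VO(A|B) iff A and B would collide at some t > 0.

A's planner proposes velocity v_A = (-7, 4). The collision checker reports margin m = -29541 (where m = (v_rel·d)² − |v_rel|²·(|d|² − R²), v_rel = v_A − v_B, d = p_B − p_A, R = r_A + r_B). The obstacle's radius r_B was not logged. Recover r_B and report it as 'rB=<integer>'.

m = -29541
d = (2, -15);  v_rel = (-15, -2),  |v_rel|² = 229
v_rel×d = (-15)·(-15) − (-2)·(2) = 229
since m = R²·229 − 229²:  R² = (52441 + -29541) / 229 = 100
R = √100 = 10  ⇒  r_B = 10 − 2 = 8

rB=8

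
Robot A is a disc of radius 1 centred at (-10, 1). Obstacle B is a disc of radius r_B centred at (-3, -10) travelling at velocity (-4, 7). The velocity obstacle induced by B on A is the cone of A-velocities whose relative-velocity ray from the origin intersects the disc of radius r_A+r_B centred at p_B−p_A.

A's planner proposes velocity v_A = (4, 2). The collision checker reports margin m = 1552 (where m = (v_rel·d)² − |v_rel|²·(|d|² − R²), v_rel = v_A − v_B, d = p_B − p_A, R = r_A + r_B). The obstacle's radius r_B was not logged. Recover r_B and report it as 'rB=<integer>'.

m = 1552
d = (7, -11);  v_rel = (8, -5),  |v_rel|² = 89
v_rel×d = (8)·(-11) − (-5)·(7) = -53
since m = R²·89 − (-53)²:  R² = (2809 + 1552) / 89 = 49
R = √49 = 7  ⇒  r_B = 7 − 1 = 6

rB=6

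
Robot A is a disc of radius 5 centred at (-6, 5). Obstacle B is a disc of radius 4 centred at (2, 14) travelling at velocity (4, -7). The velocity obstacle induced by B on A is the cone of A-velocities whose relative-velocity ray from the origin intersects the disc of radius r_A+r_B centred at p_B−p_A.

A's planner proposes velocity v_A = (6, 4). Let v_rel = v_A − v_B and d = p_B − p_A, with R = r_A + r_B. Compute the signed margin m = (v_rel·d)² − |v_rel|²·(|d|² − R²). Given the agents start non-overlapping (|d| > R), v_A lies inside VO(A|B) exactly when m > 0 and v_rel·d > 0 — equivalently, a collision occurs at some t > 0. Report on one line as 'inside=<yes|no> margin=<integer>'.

d = (8, 9),  |d|² = 145;  R = 5+4 = 9,  c = 145−9² = 64
v_rel = (2, 11),  |v_rel|² = 125;  v_rel·d = (2)·(8) + (11)·(9) = 115
125·t² − 230·t + 64 = 0  ⇒  m = 115² − 125·64 = 5225
m = 5225 > 0,  v_rel·d = 115 > 0  ⇒  inside

inside=yes margin=5225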